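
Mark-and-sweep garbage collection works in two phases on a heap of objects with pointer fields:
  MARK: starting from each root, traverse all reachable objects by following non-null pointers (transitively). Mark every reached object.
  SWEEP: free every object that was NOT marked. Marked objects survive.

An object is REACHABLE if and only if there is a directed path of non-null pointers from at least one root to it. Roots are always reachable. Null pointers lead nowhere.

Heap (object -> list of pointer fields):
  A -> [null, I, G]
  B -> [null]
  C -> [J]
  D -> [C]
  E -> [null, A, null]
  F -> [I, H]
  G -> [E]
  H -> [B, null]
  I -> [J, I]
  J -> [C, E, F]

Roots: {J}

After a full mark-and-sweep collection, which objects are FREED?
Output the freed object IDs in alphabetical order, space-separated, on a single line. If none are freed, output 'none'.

Roots: J
Mark J: refs=C E F, marked=J
Mark C: refs=J, marked=C J
Mark E: refs=null A null, marked=C E J
Mark F: refs=I H, marked=C E F J
Mark A: refs=null I G, marked=A C E F J
Mark I: refs=J I, marked=A C E F I J
Mark H: refs=B null, marked=A C E F H I J
Mark G: refs=E, marked=A C E F G H I J
Mark B: refs=null, marked=A B C E F G H I J
Unmarked (collected): D

Answer: D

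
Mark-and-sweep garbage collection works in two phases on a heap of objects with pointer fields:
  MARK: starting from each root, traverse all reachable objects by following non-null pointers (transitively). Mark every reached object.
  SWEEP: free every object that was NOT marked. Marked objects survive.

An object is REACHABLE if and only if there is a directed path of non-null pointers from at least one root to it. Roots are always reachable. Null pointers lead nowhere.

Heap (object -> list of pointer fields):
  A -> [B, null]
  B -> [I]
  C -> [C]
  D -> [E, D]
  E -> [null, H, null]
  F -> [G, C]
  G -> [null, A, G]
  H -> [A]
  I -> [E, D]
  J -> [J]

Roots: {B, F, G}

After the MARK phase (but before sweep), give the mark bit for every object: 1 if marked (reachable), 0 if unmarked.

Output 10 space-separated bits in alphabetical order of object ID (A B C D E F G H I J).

Answer: 1 1 1 1 1 1 1 1 1 0

Derivation:
Roots: B F G
Mark B: refs=I, marked=B
Mark F: refs=G C, marked=B F
Mark G: refs=null A G, marked=B F G
Mark I: refs=E D, marked=B F G I
Mark C: refs=C, marked=B C F G I
Mark A: refs=B null, marked=A B C F G I
Mark E: refs=null H null, marked=A B C E F G I
Mark D: refs=E D, marked=A B C D E F G I
Mark H: refs=A, marked=A B C D E F G H I
Unmarked (collected): J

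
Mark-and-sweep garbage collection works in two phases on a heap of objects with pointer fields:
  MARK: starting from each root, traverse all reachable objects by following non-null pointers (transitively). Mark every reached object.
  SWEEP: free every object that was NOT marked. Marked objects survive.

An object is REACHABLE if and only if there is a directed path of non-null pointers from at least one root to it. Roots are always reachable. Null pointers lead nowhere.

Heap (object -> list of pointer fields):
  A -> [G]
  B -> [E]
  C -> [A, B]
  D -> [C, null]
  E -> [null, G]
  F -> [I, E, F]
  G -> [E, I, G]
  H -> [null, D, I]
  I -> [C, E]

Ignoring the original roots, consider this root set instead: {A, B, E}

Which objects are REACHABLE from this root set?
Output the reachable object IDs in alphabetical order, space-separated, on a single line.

Answer: A B C E G I

Derivation:
Roots: A B E
Mark A: refs=G, marked=A
Mark B: refs=E, marked=A B
Mark E: refs=null G, marked=A B E
Mark G: refs=E I G, marked=A B E G
Mark I: refs=C E, marked=A B E G I
Mark C: refs=A B, marked=A B C E G I
Unmarked (collected): D F H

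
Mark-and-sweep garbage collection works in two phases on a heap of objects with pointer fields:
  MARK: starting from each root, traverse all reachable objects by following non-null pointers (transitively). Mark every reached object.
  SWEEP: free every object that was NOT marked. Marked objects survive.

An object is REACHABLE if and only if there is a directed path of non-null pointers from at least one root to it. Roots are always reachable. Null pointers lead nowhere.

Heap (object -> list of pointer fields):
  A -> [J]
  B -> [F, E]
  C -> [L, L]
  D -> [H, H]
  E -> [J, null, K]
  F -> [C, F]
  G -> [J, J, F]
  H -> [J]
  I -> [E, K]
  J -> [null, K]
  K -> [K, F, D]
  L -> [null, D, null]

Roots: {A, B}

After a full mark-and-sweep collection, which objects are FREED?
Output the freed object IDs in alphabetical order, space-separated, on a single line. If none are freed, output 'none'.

Roots: A B
Mark A: refs=J, marked=A
Mark B: refs=F E, marked=A B
Mark J: refs=null K, marked=A B J
Mark F: refs=C F, marked=A B F J
Mark E: refs=J null K, marked=A B E F J
Mark K: refs=K F D, marked=A B E F J K
Mark C: refs=L L, marked=A B C E F J K
Mark D: refs=H H, marked=A B C D E F J K
Mark L: refs=null D null, marked=A B C D E F J K L
Mark H: refs=J, marked=A B C D E F H J K L
Unmarked (collected): G I

Answer: G I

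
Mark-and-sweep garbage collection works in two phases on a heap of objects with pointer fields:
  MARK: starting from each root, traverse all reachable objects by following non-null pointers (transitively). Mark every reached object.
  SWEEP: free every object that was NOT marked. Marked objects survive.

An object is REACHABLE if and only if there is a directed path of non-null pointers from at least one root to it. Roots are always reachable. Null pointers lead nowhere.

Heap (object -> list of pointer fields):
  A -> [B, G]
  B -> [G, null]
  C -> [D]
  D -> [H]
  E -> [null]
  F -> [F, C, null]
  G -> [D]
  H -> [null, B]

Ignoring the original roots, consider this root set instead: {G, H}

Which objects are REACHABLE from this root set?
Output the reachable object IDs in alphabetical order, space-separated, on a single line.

Roots: G H
Mark G: refs=D, marked=G
Mark H: refs=null B, marked=G H
Mark D: refs=H, marked=D G H
Mark B: refs=G null, marked=B D G H
Unmarked (collected): A C E F

Answer: B D G H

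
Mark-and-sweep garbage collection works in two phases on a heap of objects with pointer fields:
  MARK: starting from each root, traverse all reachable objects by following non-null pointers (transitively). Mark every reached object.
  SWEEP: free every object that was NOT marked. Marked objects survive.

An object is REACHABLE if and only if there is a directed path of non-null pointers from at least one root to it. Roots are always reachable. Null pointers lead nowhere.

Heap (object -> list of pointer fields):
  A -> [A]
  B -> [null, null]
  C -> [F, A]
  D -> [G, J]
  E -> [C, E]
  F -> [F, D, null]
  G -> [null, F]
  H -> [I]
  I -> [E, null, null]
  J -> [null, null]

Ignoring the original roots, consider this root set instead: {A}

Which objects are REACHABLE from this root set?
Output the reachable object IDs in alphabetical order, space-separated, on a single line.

Answer: A

Derivation:
Roots: A
Mark A: refs=A, marked=A
Unmarked (collected): B C D E F G H I J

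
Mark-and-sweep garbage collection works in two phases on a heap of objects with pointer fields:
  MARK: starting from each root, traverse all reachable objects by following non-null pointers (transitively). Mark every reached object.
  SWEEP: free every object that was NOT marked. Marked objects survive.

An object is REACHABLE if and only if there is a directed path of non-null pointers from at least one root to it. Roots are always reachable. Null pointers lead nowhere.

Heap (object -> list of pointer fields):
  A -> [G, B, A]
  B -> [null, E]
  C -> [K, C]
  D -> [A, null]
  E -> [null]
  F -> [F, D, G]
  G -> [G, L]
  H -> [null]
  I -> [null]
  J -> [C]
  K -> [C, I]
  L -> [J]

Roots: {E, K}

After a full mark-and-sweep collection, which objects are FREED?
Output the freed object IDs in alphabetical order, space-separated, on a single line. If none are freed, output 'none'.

Answer: A B D F G H J L

Derivation:
Roots: E K
Mark E: refs=null, marked=E
Mark K: refs=C I, marked=E K
Mark C: refs=K C, marked=C E K
Mark I: refs=null, marked=C E I K
Unmarked (collected): A B D F G H J L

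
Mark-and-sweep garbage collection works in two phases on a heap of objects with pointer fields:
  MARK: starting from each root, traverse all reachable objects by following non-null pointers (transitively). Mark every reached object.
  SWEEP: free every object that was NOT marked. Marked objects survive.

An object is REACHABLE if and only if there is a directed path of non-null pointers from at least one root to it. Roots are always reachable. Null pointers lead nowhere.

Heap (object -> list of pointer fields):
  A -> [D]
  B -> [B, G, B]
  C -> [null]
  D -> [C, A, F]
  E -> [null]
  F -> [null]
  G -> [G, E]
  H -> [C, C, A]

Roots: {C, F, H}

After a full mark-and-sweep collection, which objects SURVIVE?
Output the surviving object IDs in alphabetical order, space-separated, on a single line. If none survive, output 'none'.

Roots: C F H
Mark C: refs=null, marked=C
Mark F: refs=null, marked=C F
Mark H: refs=C C A, marked=C F H
Mark A: refs=D, marked=A C F H
Mark D: refs=C A F, marked=A C D F H
Unmarked (collected): B E G

Answer: A C D F H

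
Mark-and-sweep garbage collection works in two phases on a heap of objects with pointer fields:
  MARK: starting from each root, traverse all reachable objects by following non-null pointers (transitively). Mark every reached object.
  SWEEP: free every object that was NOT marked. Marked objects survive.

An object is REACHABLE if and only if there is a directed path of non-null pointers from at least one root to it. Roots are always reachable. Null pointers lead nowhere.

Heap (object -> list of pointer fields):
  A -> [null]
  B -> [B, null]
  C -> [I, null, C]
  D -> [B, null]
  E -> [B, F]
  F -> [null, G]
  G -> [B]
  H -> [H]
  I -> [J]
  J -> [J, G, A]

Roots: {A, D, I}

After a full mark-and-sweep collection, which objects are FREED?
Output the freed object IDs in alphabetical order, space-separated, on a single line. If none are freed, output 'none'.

Roots: A D I
Mark A: refs=null, marked=A
Mark D: refs=B null, marked=A D
Mark I: refs=J, marked=A D I
Mark B: refs=B null, marked=A B D I
Mark J: refs=J G A, marked=A B D I J
Mark G: refs=B, marked=A B D G I J
Unmarked (collected): C E F H

Answer: C E F H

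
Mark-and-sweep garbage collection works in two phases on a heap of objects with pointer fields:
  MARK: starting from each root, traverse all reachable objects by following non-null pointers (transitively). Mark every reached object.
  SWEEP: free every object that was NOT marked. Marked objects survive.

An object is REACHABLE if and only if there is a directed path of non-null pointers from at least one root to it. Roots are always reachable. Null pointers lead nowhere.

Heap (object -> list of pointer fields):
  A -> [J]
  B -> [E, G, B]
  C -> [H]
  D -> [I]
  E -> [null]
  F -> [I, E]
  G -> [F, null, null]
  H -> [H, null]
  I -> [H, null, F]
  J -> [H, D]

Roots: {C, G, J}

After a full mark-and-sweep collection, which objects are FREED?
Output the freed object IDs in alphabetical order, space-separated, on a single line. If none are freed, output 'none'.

Answer: A B

Derivation:
Roots: C G J
Mark C: refs=H, marked=C
Mark G: refs=F null null, marked=C G
Mark J: refs=H D, marked=C G J
Mark H: refs=H null, marked=C G H J
Mark F: refs=I E, marked=C F G H J
Mark D: refs=I, marked=C D F G H J
Mark I: refs=H null F, marked=C D F G H I J
Mark E: refs=null, marked=C D E F G H I J
Unmarked (collected): A B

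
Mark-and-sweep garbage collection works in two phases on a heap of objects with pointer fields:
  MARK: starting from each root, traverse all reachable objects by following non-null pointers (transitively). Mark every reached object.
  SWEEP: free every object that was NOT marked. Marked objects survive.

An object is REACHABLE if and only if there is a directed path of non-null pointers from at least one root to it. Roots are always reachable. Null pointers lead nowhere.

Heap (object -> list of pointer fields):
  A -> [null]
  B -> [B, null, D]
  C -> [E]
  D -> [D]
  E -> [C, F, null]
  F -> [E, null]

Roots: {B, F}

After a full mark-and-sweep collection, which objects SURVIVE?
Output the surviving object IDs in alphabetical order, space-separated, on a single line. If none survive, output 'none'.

Answer: B C D E F

Derivation:
Roots: B F
Mark B: refs=B null D, marked=B
Mark F: refs=E null, marked=B F
Mark D: refs=D, marked=B D F
Mark E: refs=C F null, marked=B D E F
Mark C: refs=E, marked=B C D E F
Unmarked (collected): A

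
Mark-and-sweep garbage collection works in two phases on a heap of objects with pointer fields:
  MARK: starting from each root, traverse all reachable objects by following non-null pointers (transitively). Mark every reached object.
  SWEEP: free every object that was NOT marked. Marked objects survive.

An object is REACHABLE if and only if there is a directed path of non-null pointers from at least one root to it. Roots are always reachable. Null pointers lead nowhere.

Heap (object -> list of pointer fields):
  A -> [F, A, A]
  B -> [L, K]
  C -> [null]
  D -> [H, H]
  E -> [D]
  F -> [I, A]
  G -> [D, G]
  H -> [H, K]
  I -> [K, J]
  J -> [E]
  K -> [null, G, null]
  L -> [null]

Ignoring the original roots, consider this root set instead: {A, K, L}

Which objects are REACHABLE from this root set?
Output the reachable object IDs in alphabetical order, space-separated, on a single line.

Roots: A K L
Mark A: refs=F A A, marked=A
Mark K: refs=null G null, marked=A K
Mark L: refs=null, marked=A K L
Mark F: refs=I A, marked=A F K L
Mark G: refs=D G, marked=A F G K L
Mark I: refs=K J, marked=A F G I K L
Mark D: refs=H H, marked=A D F G I K L
Mark J: refs=E, marked=A D F G I J K L
Mark H: refs=H K, marked=A D F G H I J K L
Mark E: refs=D, marked=A D E F G H I J K L
Unmarked (collected): B C

Answer: A D E F G H I J K L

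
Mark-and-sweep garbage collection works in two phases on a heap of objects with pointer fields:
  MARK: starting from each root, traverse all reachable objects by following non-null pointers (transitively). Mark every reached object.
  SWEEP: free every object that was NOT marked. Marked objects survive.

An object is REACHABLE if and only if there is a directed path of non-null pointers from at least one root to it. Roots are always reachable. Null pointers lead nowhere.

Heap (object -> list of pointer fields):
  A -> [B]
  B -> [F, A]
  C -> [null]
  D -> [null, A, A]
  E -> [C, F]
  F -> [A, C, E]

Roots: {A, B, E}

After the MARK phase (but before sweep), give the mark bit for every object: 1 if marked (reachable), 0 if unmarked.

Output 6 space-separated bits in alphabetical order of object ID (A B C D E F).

Roots: A B E
Mark A: refs=B, marked=A
Mark B: refs=F A, marked=A B
Mark E: refs=C F, marked=A B E
Mark F: refs=A C E, marked=A B E F
Mark C: refs=null, marked=A B C E F
Unmarked (collected): D

Answer: 1 1 1 0 1 1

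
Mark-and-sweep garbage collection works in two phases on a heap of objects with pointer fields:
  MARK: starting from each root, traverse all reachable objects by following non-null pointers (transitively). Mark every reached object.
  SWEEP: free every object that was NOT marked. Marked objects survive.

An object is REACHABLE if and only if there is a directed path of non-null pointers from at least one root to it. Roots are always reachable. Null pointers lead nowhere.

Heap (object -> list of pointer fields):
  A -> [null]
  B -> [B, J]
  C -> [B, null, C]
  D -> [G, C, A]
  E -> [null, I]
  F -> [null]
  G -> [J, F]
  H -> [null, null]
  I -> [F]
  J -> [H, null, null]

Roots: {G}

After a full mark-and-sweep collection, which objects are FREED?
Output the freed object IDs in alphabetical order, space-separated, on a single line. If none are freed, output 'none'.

Roots: G
Mark G: refs=J F, marked=G
Mark J: refs=H null null, marked=G J
Mark F: refs=null, marked=F G J
Mark H: refs=null null, marked=F G H J
Unmarked (collected): A B C D E I

Answer: A B C D E I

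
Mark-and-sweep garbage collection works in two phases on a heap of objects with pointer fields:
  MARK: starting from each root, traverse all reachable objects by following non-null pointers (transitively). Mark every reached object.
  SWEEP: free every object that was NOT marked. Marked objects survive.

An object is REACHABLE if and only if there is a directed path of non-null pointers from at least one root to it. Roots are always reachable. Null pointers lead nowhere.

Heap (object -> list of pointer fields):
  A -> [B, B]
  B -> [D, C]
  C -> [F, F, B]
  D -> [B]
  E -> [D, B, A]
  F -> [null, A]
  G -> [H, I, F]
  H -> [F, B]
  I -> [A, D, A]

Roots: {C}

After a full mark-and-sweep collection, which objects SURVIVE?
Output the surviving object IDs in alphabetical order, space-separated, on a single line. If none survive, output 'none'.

Answer: A B C D F

Derivation:
Roots: C
Mark C: refs=F F B, marked=C
Mark F: refs=null A, marked=C F
Mark B: refs=D C, marked=B C F
Mark A: refs=B B, marked=A B C F
Mark D: refs=B, marked=A B C D F
Unmarked (collected): E G H I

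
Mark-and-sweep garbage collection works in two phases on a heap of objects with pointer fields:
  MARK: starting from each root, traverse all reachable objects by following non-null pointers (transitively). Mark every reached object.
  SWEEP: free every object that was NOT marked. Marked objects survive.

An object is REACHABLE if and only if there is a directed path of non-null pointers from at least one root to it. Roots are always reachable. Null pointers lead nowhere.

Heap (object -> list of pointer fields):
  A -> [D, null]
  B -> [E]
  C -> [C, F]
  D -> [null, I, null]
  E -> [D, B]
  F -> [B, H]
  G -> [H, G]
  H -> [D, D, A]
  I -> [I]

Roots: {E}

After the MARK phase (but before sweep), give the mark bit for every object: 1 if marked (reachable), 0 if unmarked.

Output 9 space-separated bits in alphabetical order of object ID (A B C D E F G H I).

Answer: 0 1 0 1 1 0 0 0 1

Derivation:
Roots: E
Mark E: refs=D B, marked=E
Mark D: refs=null I null, marked=D E
Mark B: refs=E, marked=B D E
Mark I: refs=I, marked=B D E I
Unmarked (collected): A C F G H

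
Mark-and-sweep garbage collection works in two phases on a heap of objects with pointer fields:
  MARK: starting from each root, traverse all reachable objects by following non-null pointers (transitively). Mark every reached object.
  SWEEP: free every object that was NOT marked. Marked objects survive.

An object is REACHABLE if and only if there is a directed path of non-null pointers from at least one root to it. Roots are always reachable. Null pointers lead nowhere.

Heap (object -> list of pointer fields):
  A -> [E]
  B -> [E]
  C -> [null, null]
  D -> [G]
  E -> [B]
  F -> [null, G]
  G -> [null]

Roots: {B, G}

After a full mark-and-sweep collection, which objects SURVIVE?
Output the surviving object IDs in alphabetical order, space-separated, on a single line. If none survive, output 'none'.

Roots: B G
Mark B: refs=E, marked=B
Mark G: refs=null, marked=B G
Mark E: refs=B, marked=B E G
Unmarked (collected): A C D F

Answer: B E G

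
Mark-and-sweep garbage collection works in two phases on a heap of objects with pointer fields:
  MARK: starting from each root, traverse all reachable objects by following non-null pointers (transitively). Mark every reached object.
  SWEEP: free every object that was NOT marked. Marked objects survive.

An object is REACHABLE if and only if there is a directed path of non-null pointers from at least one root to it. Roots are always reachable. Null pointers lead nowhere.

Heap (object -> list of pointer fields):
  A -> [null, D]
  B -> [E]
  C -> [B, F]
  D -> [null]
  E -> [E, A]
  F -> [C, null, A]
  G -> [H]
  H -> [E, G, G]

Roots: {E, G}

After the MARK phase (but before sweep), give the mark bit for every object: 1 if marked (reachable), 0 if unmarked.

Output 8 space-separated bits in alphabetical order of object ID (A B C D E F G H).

Answer: 1 0 0 1 1 0 1 1

Derivation:
Roots: E G
Mark E: refs=E A, marked=E
Mark G: refs=H, marked=E G
Mark A: refs=null D, marked=A E G
Mark H: refs=E G G, marked=A E G H
Mark D: refs=null, marked=A D E G H
Unmarked (collected): B C F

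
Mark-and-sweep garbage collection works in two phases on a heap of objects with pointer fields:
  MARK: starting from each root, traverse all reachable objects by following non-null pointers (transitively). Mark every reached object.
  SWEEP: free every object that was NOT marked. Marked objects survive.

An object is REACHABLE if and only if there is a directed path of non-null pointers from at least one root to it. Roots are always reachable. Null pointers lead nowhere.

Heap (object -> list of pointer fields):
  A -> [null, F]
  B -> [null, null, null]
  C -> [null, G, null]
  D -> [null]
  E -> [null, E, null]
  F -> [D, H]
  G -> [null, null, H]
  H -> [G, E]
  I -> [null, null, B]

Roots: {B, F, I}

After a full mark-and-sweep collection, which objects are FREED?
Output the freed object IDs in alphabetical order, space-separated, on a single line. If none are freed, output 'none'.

Answer: A C

Derivation:
Roots: B F I
Mark B: refs=null null null, marked=B
Mark F: refs=D H, marked=B F
Mark I: refs=null null B, marked=B F I
Mark D: refs=null, marked=B D F I
Mark H: refs=G E, marked=B D F H I
Mark G: refs=null null H, marked=B D F G H I
Mark E: refs=null E null, marked=B D E F G H I
Unmarked (collected): A C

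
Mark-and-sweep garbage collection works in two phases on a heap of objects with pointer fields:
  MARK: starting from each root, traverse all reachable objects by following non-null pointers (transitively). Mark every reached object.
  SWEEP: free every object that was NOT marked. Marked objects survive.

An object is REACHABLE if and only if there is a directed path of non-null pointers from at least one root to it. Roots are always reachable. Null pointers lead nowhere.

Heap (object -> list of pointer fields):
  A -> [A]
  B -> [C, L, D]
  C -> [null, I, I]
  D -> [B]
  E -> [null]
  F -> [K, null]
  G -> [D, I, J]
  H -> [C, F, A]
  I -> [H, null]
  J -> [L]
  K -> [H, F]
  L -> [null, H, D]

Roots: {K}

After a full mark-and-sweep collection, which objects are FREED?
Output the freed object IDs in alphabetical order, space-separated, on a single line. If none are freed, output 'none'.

Answer: B D E G J L

Derivation:
Roots: K
Mark K: refs=H F, marked=K
Mark H: refs=C F A, marked=H K
Mark F: refs=K null, marked=F H K
Mark C: refs=null I I, marked=C F H K
Mark A: refs=A, marked=A C F H K
Mark I: refs=H null, marked=A C F H I K
Unmarked (collected): B D E G J L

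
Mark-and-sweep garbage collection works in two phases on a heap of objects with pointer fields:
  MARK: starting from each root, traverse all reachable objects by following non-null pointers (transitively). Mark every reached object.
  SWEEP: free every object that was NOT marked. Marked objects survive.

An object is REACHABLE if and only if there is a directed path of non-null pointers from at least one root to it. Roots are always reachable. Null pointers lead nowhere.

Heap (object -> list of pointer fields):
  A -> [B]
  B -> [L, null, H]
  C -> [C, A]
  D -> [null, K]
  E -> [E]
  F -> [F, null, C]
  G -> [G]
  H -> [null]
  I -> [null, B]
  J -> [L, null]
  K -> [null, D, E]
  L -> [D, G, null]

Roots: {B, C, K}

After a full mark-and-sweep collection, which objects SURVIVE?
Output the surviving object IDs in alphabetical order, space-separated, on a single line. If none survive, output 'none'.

Answer: A B C D E G H K L

Derivation:
Roots: B C K
Mark B: refs=L null H, marked=B
Mark C: refs=C A, marked=B C
Mark K: refs=null D E, marked=B C K
Mark L: refs=D G null, marked=B C K L
Mark H: refs=null, marked=B C H K L
Mark A: refs=B, marked=A B C H K L
Mark D: refs=null K, marked=A B C D H K L
Mark E: refs=E, marked=A B C D E H K L
Mark G: refs=G, marked=A B C D E G H K L
Unmarked (collected): F I J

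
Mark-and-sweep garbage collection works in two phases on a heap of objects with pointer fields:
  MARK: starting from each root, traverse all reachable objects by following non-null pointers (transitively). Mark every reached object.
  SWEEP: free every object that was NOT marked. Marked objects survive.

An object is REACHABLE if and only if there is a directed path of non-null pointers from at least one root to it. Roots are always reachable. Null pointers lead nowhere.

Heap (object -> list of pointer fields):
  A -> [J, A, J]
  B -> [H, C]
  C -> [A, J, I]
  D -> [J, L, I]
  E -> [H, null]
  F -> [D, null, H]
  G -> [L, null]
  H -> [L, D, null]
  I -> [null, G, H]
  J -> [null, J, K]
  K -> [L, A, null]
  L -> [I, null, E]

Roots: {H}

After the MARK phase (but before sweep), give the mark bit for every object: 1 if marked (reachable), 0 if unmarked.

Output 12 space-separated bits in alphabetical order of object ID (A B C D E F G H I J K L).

Roots: H
Mark H: refs=L D null, marked=H
Mark L: refs=I null E, marked=H L
Mark D: refs=J L I, marked=D H L
Mark I: refs=null G H, marked=D H I L
Mark E: refs=H null, marked=D E H I L
Mark J: refs=null J K, marked=D E H I J L
Mark G: refs=L null, marked=D E G H I J L
Mark K: refs=L A null, marked=D E G H I J K L
Mark A: refs=J A J, marked=A D E G H I J K L
Unmarked (collected): B C F

Answer: 1 0 0 1 1 0 1 1 1 1 1 1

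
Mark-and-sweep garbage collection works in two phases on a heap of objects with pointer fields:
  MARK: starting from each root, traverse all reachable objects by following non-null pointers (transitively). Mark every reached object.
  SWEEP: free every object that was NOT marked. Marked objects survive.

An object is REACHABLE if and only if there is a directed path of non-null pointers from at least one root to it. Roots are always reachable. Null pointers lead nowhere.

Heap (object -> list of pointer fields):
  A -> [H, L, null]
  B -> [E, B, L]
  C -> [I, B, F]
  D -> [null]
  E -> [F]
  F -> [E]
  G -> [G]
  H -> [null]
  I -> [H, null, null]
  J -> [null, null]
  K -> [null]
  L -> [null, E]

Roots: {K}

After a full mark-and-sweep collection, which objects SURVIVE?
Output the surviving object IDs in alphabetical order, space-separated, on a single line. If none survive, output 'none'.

Answer: K

Derivation:
Roots: K
Mark K: refs=null, marked=K
Unmarked (collected): A B C D E F G H I J L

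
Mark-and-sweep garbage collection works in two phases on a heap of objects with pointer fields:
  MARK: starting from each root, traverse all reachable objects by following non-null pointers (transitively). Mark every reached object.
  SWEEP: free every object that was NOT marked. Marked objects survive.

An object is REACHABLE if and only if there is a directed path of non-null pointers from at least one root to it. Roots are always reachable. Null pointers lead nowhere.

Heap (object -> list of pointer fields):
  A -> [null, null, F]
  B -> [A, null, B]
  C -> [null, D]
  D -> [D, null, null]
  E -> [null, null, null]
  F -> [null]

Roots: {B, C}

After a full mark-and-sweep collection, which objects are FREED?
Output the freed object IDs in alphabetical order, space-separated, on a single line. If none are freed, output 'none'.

Answer: E

Derivation:
Roots: B C
Mark B: refs=A null B, marked=B
Mark C: refs=null D, marked=B C
Mark A: refs=null null F, marked=A B C
Mark D: refs=D null null, marked=A B C D
Mark F: refs=null, marked=A B C D F
Unmarked (collected): E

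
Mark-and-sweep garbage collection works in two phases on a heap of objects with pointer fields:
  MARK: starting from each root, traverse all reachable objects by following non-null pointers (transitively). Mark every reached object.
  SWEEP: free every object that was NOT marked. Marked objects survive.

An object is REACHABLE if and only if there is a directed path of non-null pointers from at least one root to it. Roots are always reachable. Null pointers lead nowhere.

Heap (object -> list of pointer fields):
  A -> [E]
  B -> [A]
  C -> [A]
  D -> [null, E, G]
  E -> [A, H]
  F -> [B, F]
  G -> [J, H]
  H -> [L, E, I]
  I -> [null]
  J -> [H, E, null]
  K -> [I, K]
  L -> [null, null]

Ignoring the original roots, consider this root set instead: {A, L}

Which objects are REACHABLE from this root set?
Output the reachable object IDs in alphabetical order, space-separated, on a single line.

Roots: A L
Mark A: refs=E, marked=A
Mark L: refs=null null, marked=A L
Mark E: refs=A H, marked=A E L
Mark H: refs=L E I, marked=A E H L
Mark I: refs=null, marked=A E H I L
Unmarked (collected): B C D F G J K

Answer: A E H I L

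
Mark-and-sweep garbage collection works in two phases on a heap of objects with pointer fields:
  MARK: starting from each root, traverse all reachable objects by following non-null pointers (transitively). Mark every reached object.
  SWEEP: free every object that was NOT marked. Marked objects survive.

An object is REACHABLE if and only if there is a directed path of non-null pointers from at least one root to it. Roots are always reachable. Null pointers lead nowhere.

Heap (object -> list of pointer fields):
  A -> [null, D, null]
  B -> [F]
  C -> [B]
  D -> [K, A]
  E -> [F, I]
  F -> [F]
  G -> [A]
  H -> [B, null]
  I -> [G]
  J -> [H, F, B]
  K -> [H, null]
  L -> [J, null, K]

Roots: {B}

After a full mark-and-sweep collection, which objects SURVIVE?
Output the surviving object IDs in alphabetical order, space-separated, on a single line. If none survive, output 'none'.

Roots: B
Mark B: refs=F, marked=B
Mark F: refs=F, marked=B F
Unmarked (collected): A C D E G H I J K L

Answer: B F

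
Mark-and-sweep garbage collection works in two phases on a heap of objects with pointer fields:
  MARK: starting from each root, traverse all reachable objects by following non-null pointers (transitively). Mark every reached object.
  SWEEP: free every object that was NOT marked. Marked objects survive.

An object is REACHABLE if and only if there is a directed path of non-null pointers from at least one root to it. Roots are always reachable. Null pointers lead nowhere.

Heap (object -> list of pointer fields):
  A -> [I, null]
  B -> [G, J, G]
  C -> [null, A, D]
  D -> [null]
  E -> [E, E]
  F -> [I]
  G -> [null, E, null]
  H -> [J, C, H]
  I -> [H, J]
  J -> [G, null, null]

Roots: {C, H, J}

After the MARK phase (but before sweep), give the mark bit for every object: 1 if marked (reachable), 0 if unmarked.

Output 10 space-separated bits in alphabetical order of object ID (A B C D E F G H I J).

Answer: 1 0 1 1 1 0 1 1 1 1

Derivation:
Roots: C H J
Mark C: refs=null A D, marked=C
Mark H: refs=J C H, marked=C H
Mark J: refs=G null null, marked=C H J
Mark A: refs=I null, marked=A C H J
Mark D: refs=null, marked=A C D H J
Mark G: refs=null E null, marked=A C D G H J
Mark I: refs=H J, marked=A C D G H I J
Mark E: refs=E E, marked=A C D E G H I J
Unmarked (collected): B F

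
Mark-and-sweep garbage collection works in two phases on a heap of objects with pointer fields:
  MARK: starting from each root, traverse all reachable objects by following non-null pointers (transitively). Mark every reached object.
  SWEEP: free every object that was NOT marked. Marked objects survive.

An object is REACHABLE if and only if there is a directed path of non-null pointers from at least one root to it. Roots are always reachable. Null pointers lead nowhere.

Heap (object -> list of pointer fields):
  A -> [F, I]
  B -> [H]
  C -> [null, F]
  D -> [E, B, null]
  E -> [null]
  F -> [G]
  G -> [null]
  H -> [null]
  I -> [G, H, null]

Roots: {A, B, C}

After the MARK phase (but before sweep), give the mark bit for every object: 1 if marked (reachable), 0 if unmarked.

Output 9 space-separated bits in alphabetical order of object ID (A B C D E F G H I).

Answer: 1 1 1 0 0 1 1 1 1

Derivation:
Roots: A B C
Mark A: refs=F I, marked=A
Mark B: refs=H, marked=A B
Mark C: refs=null F, marked=A B C
Mark F: refs=G, marked=A B C F
Mark I: refs=G H null, marked=A B C F I
Mark H: refs=null, marked=A B C F H I
Mark G: refs=null, marked=A B C F G H I
Unmarked (collected): D E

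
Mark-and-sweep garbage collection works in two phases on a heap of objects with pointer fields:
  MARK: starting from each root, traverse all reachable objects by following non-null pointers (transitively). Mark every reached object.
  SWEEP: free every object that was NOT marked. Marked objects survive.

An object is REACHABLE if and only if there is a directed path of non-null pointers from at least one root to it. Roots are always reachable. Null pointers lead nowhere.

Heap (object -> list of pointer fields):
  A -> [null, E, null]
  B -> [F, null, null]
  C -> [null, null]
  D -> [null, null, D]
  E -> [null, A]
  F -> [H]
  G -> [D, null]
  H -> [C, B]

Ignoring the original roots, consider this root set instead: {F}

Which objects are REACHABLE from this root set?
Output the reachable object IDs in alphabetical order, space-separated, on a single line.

Roots: F
Mark F: refs=H, marked=F
Mark H: refs=C B, marked=F H
Mark C: refs=null null, marked=C F H
Mark B: refs=F null null, marked=B C F H
Unmarked (collected): A D E G

Answer: B C F H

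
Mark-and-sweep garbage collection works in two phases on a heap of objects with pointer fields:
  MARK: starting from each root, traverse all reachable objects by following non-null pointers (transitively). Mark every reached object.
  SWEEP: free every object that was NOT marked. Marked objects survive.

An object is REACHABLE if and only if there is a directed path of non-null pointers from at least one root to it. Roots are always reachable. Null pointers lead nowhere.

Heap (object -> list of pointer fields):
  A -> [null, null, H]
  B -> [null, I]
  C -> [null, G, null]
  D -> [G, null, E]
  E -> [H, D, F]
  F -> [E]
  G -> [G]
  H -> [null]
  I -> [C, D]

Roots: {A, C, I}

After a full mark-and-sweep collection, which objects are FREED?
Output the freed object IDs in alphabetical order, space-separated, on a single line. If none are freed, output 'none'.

Roots: A C I
Mark A: refs=null null H, marked=A
Mark C: refs=null G null, marked=A C
Mark I: refs=C D, marked=A C I
Mark H: refs=null, marked=A C H I
Mark G: refs=G, marked=A C G H I
Mark D: refs=G null E, marked=A C D G H I
Mark E: refs=H D F, marked=A C D E G H I
Mark F: refs=E, marked=A C D E F G H I
Unmarked (collected): B

Answer: B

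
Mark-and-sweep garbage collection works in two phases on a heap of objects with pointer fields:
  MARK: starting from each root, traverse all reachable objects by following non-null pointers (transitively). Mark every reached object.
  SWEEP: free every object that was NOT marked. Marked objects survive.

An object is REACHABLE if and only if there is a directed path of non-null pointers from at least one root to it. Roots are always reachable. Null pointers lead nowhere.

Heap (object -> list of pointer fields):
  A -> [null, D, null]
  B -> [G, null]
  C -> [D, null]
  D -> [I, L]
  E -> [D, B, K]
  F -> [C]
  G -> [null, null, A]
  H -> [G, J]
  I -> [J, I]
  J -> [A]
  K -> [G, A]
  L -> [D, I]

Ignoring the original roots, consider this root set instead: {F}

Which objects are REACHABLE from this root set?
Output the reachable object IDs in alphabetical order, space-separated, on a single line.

Answer: A C D F I J L

Derivation:
Roots: F
Mark F: refs=C, marked=F
Mark C: refs=D null, marked=C F
Mark D: refs=I L, marked=C D F
Mark I: refs=J I, marked=C D F I
Mark L: refs=D I, marked=C D F I L
Mark J: refs=A, marked=C D F I J L
Mark A: refs=null D null, marked=A C D F I J L
Unmarked (collected): B E G H K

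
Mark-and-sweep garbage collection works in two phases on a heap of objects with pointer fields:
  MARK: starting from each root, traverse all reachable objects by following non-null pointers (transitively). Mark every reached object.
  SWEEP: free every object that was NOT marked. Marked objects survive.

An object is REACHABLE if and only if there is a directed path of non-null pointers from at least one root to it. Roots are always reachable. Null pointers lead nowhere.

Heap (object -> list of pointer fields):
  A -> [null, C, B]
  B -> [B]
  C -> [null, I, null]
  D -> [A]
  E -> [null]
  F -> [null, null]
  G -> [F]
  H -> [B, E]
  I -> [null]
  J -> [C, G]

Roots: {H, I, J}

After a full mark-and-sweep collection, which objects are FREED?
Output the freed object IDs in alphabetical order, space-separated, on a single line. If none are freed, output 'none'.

Roots: H I J
Mark H: refs=B E, marked=H
Mark I: refs=null, marked=H I
Mark J: refs=C G, marked=H I J
Mark B: refs=B, marked=B H I J
Mark E: refs=null, marked=B E H I J
Mark C: refs=null I null, marked=B C E H I J
Mark G: refs=F, marked=B C E G H I J
Mark F: refs=null null, marked=B C E F G H I J
Unmarked (collected): A D

Answer: A D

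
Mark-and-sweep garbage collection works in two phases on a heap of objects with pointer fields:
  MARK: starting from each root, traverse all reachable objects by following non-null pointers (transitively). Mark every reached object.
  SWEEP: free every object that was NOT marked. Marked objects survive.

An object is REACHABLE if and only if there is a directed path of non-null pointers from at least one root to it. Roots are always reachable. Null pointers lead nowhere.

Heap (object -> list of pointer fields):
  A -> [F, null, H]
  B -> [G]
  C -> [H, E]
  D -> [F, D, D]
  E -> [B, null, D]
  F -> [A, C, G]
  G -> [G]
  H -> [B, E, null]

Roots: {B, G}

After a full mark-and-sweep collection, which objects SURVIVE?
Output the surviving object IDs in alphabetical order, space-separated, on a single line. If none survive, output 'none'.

Answer: B G

Derivation:
Roots: B G
Mark B: refs=G, marked=B
Mark G: refs=G, marked=B G
Unmarked (collected): A C D E F H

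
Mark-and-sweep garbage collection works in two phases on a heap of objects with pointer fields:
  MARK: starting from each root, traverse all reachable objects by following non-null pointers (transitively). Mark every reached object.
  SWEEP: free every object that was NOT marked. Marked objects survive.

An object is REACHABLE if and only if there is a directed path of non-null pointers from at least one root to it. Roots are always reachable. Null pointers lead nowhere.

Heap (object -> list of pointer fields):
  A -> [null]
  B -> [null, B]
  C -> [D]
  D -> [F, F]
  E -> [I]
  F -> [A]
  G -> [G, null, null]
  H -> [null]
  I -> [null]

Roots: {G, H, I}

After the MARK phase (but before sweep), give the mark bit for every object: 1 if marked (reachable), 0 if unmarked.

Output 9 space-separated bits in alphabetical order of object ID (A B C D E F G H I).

Roots: G H I
Mark G: refs=G null null, marked=G
Mark H: refs=null, marked=G H
Mark I: refs=null, marked=G H I
Unmarked (collected): A B C D E F

Answer: 0 0 0 0 0 0 1 1 1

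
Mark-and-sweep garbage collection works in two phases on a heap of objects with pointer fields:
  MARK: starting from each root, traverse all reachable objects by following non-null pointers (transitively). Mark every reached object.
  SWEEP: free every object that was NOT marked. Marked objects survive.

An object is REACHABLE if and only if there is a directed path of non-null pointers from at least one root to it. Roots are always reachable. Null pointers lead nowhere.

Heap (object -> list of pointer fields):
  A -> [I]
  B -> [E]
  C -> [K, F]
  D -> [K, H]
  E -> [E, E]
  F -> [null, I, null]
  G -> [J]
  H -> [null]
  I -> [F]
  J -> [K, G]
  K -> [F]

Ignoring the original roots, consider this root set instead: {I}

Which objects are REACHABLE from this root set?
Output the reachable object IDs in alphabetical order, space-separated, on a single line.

Roots: I
Mark I: refs=F, marked=I
Mark F: refs=null I null, marked=F I
Unmarked (collected): A B C D E G H J K

Answer: F I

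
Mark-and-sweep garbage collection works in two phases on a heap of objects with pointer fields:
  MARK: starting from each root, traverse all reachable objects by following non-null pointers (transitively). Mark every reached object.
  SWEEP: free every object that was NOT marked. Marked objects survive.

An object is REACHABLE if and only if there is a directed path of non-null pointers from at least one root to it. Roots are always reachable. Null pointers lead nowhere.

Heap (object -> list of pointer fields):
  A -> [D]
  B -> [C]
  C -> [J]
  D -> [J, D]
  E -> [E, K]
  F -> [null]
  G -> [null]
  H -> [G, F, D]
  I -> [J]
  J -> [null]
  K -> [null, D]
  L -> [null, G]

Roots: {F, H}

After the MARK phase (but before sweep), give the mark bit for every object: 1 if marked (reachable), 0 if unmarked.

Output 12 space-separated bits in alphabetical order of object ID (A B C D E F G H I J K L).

Roots: F H
Mark F: refs=null, marked=F
Mark H: refs=G F D, marked=F H
Mark G: refs=null, marked=F G H
Mark D: refs=J D, marked=D F G H
Mark J: refs=null, marked=D F G H J
Unmarked (collected): A B C E I K L

Answer: 0 0 0 1 0 1 1 1 0 1 0 0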